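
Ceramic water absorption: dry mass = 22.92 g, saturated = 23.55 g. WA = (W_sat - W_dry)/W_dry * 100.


WA = (23.55 - 22.92) / 22.92 * 100 = 2.75%

2.75


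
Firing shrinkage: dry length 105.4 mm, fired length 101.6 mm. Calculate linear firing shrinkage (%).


FS = (105.4 - 101.6) / 105.4 * 100 = 3.61%

3.61


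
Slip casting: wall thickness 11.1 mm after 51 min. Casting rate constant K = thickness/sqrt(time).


K = 11.1 / sqrt(51) = 11.1 / 7.1414 = 1.554 mm/min^0.5

1.554


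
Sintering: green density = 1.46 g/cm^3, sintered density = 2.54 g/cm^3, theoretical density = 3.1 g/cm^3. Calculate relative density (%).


Relative = 2.54 / 3.1 * 100 = 81.9%

81.9


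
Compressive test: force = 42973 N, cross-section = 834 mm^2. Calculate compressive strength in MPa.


CS = 42973 / 834 = 51.5 MPa

51.5


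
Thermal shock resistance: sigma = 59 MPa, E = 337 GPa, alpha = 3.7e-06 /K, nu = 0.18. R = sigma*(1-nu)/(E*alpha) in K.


R = 59*(1-0.18)/(337*1000*3.7e-06) = 39 K

39


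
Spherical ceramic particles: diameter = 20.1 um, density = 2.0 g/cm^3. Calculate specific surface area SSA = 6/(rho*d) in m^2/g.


SSA = 6 / (2.0 * 20.1) = 0.149 m^2/g

0.149


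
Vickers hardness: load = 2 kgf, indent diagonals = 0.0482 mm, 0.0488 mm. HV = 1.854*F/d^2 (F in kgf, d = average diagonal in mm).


d_avg = (0.0482+0.0488)/2 = 0.0485 mm
HV = 1.854*2/0.0485^2 = 1576

1576


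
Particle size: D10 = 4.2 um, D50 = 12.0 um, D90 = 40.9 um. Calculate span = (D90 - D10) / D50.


Span = (40.9 - 4.2) / 12.0 = 36.7 / 12.0 = 3.058

3.058


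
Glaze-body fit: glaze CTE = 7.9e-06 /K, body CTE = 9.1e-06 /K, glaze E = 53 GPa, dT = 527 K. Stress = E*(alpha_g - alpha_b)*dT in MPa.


Stress = 53*1000*(7.9e-06 - 9.1e-06)*527 = -33.5 MPa

-33.5


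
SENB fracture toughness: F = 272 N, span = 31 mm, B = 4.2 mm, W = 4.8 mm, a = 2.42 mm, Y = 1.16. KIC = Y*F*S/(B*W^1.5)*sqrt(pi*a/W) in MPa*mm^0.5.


KIC = 1.16*272*31/(4.2*4.8^1.5)*sqrt(pi*2.42/4.8) = 278.7

278.7


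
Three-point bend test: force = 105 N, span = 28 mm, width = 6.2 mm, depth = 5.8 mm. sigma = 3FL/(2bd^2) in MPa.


sigma = 3*105*28/(2*6.2*5.8^2) = 21.1 MPa

21.1


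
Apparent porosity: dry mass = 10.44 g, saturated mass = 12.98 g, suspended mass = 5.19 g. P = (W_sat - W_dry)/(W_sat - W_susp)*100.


P = (12.98 - 10.44) / (12.98 - 5.19) * 100 = 2.54 / 7.79 * 100 = 32.6%

32.6


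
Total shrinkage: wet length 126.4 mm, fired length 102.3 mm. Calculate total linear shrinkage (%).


TS = (126.4 - 102.3) / 126.4 * 100 = 19.07%

19.07


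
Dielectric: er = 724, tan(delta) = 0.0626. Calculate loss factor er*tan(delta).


Loss = 724 * 0.0626 = 45.322

45.322


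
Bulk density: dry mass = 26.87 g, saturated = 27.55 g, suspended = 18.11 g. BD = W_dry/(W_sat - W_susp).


BD = 26.87 / (27.55 - 18.11) = 26.87 / 9.44 = 2.846 g/cm^3

2.846


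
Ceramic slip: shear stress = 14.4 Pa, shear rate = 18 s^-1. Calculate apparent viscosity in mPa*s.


eta = tau/gamma * 1000 = 14.4/18 * 1000 = 800.0 mPa*s

800.0


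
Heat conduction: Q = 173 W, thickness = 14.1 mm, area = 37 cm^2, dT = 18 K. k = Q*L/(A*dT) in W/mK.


k = 173*14.1/1000/(37/10000*18) = 36.63 W/mK

36.63


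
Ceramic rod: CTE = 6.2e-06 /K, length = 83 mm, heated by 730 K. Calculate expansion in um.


dL = 6.2e-06 * 83 * 730 * 1000 = 375.658 um

375.658


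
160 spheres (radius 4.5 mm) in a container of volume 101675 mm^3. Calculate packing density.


V_sphere = 4/3*pi*4.5^3 = 381.7035 mm^3
Total V = 160*381.7035 = 61072.56 mm^3
PD = 61072.56 / 101675 = 0.601

0.601


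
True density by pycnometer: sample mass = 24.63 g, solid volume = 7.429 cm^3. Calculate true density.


TD = 24.63 / 7.429 = 3.315 g/cm^3

3.315


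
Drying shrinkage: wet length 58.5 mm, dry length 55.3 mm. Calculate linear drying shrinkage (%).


DS = (58.5 - 55.3) / 58.5 * 100 = 5.47%

5.47


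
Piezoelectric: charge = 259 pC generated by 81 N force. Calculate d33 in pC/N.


d33 = 259 / 81 = 3.2 pC/N

3.2


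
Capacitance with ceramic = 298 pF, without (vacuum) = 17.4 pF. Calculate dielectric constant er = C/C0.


er = 298 / 17.4 = 17.13

17.13


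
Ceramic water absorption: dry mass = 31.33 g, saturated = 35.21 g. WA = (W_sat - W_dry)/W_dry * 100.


WA = (35.21 - 31.33) / 31.33 * 100 = 12.38%

12.38


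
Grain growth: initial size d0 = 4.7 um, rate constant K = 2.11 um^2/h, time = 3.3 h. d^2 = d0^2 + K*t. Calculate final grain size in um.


d^2 = 4.7^2 + 2.11*3.3 = 29.053
d = sqrt(29.053) = 5.39 um

5.39


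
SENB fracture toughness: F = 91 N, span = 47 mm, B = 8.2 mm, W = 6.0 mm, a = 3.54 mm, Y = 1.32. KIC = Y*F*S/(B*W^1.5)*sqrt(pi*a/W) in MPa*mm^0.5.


KIC = 1.32*91*47/(8.2*6.0^1.5)*sqrt(pi*3.54/6.0) = 63.78

63.78


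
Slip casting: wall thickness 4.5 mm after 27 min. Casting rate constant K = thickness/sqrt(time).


K = 4.5 / sqrt(27) = 4.5 / 5.1962 = 0.866 mm/min^0.5

0.866


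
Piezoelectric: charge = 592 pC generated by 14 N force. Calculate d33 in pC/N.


d33 = 592 / 14 = 42.3 pC/N

42.3


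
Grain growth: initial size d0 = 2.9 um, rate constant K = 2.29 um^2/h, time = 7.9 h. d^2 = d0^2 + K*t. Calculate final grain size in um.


d^2 = 2.9^2 + 2.29*7.9 = 26.501
d = sqrt(26.501) = 5.15 um

5.15


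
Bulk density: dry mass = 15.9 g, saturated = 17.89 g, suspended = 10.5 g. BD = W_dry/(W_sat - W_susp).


BD = 15.9 / (17.89 - 10.5) = 15.9 / 7.39 = 2.152 g/cm^3

2.152


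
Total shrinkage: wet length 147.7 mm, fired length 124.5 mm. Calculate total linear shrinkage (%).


TS = (147.7 - 124.5) / 147.7 * 100 = 15.71%

15.71


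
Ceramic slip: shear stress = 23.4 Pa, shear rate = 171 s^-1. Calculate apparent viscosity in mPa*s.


eta = tau/gamma * 1000 = 23.4/171 * 1000 = 136.8 mPa*s

136.8


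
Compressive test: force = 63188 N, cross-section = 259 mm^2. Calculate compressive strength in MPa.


CS = 63188 / 259 = 244.0 MPa

244.0


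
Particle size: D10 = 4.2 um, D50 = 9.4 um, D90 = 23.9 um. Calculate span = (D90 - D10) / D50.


Span = (23.9 - 4.2) / 9.4 = 19.7 / 9.4 = 2.096

2.096


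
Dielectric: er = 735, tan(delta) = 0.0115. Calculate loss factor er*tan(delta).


Loss = 735 * 0.0115 = 8.453

8.453


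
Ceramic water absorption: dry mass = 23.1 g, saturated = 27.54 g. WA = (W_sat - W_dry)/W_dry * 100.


WA = (27.54 - 23.1) / 23.1 * 100 = 19.22%

19.22


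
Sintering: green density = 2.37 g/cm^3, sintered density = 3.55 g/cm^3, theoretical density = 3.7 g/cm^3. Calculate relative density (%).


Relative = 3.55 / 3.7 * 100 = 95.9%

95.9


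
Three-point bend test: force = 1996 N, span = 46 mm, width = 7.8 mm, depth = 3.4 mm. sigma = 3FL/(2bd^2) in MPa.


sigma = 3*1996*46/(2*7.8*3.4^2) = 1527.4 MPa

1527.4


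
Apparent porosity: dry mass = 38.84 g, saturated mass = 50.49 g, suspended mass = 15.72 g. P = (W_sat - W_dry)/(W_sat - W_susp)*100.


P = (50.49 - 38.84) / (50.49 - 15.72) * 100 = 11.65 / 34.77 * 100 = 33.5%

33.5


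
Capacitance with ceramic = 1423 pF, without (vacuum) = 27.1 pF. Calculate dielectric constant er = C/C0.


er = 1423 / 27.1 = 52.51

52.51


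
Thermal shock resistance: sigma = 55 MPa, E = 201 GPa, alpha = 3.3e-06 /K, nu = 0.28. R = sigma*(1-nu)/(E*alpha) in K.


R = 55*(1-0.28)/(201*1000*3.3e-06) = 60 K

60


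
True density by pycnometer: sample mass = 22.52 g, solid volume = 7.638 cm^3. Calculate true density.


TD = 22.52 / 7.638 = 2.948 g/cm^3

2.948


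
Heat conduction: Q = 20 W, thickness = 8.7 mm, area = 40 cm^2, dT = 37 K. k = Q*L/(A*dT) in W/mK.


k = 20*8.7/1000/(40/10000*37) = 1.18 W/mK

1.18


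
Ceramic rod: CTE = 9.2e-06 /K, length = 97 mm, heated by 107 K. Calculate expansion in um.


dL = 9.2e-06 * 97 * 107 * 1000 = 95.487 um

95.487


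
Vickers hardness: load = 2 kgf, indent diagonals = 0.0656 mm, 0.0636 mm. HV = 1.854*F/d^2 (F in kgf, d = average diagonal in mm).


d_avg = (0.0656+0.0636)/2 = 0.0646 mm
HV = 1.854*2/0.0646^2 = 889

889


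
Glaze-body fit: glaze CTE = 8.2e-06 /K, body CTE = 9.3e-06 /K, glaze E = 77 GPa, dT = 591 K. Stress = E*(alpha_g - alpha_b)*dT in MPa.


Stress = 77*1000*(8.2e-06 - 9.3e-06)*591 = -50.1 MPa

-50.1


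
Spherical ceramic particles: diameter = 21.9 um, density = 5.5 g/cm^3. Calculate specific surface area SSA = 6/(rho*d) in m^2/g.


SSA = 6 / (5.5 * 21.9) = 0.05 m^2/g

0.05


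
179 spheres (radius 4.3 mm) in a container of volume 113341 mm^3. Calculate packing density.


V_sphere = 4/3*pi*4.3^3 = 333.0381 mm^3
Total V = 179*333.0381 = 59613.8199 mm^3
PD = 59613.8199 / 113341 = 0.526

0.526


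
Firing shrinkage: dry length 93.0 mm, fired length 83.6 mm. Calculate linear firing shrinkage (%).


FS = (93.0 - 83.6) / 93.0 * 100 = 10.11%

10.11


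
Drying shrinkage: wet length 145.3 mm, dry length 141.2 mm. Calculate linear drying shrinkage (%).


DS = (145.3 - 141.2) / 145.3 * 100 = 2.82%

2.82


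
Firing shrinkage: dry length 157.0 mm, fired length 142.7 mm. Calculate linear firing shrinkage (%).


FS = (157.0 - 142.7) / 157.0 * 100 = 9.11%

9.11


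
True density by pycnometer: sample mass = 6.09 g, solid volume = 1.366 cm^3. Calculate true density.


TD = 6.09 / 1.366 = 4.458 g/cm^3

4.458


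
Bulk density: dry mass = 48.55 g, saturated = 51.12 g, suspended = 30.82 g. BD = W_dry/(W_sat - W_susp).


BD = 48.55 / (51.12 - 30.82) = 48.55 / 20.3 = 2.392 g/cm^3

2.392


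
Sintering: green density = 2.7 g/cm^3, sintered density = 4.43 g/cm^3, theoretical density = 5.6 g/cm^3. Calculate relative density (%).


Relative = 4.43 / 5.6 * 100 = 79.1%

79.1


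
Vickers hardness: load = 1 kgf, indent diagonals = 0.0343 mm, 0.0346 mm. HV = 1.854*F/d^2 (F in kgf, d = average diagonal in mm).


d_avg = (0.0343+0.0346)/2 = 0.03445 mm
HV = 1.854*1/0.03445^2 = 1562

1562


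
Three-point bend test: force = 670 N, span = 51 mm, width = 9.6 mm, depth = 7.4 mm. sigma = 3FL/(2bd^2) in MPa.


sigma = 3*670*51/(2*9.6*7.4^2) = 97.5 MPa

97.5


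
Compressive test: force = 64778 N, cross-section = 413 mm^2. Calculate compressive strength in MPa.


CS = 64778 / 413 = 156.8 MPa

156.8


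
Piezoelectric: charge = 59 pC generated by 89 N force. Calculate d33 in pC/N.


d33 = 59 / 89 = 0.7 pC/N

0.7


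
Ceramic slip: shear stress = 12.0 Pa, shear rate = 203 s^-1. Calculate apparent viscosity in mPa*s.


eta = tau/gamma * 1000 = 12.0/203 * 1000 = 59.1 mPa*s

59.1


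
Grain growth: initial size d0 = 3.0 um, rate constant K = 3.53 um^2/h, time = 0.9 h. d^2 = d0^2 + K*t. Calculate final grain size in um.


d^2 = 3.0^2 + 3.53*0.9 = 12.177
d = sqrt(12.177) = 3.49 um

3.49


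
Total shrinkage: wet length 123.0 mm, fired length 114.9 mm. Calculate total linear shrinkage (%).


TS = (123.0 - 114.9) / 123.0 * 100 = 6.59%

6.59


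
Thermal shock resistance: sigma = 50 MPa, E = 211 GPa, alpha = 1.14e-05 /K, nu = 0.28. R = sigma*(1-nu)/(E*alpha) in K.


R = 50*(1-0.28)/(211*1000*1.14e-05) = 15 K

15


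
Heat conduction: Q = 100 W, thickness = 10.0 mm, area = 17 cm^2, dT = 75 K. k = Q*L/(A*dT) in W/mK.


k = 100*10.0/1000/(17/10000*75) = 7.84 W/mK

7.84


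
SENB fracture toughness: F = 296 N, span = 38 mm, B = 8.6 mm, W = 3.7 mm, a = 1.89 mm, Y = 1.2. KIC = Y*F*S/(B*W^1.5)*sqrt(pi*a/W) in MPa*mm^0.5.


KIC = 1.2*296*38/(8.6*3.7^1.5)*sqrt(pi*1.89/3.7) = 279.36

279.36


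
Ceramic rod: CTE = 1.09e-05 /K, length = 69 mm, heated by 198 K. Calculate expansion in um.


dL = 1.09e-05 * 69 * 198 * 1000 = 148.916 um

148.916


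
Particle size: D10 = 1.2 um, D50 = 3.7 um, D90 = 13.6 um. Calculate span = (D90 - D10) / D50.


Span = (13.6 - 1.2) / 3.7 = 12.4 / 3.7 = 3.351

3.351


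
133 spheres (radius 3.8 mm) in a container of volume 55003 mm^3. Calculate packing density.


V_sphere = 4/3*pi*3.8^3 = 229.8473 mm^3
Total V = 133*229.8473 = 30569.6909 mm^3
PD = 30569.6909 / 55003 = 0.556

0.556


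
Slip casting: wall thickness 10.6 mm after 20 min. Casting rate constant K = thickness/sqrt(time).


K = 10.6 / sqrt(20) = 10.6 / 4.4721 = 2.37 mm/min^0.5

2.37


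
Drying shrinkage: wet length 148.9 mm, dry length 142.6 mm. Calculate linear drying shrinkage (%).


DS = (148.9 - 142.6) / 148.9 * 100 = 4.23%

4.23


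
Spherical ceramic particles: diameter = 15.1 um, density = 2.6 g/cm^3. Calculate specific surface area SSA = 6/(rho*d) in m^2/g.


SSA = 6 / (2.6 * 15.1) = 0.153 m^2/g

0.153


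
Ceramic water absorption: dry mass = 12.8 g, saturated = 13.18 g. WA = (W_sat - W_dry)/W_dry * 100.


WA = (13.18 - 12.8) / 12.8 * 100 = 2.97%

2.97


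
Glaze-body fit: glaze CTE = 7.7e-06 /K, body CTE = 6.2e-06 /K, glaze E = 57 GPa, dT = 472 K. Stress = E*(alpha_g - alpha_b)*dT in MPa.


Stress = 57*1000*(7.7e-06 - 6.2e-06)*472 = 40.4 MPa

40.4


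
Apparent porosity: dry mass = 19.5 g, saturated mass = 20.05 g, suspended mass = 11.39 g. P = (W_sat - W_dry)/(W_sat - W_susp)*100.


P = (20.05 - 19.5) / (20.05 - 11.39) * 100 = 0.55 / 8.66 * 100 = 6.4%

6.4


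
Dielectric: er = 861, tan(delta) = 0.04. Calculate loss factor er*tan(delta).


Loss = 861 * 0.04 = 34.44

34.44


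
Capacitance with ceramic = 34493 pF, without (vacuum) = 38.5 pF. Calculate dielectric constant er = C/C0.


er = 34493 / 38.5 = 895.92

895.92


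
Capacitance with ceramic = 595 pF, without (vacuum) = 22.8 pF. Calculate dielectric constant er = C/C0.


er = 595 / 22.8 = 26.1

26.1


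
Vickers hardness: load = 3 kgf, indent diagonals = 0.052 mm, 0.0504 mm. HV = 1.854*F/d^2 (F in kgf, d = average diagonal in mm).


d_avg = (0.052+0.0504)/2 = 0.0512 mm
HV = 1.854*3/0.0512^2 = 2122

2122


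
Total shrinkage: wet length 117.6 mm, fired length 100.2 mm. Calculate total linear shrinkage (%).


TS = (117.6 - 100.2) / 117.6 * 100 = 14.8%

14.8


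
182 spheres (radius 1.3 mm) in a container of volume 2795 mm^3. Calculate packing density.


V_sphere = 4/3*pi*1.3^3 = 9.2028 mm^3
Total V = 182*9.2028 = 1674.9096 mm^3
PD = 1674.9096 / 2795 = 0.599

0.599


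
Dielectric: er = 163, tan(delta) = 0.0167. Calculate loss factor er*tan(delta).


Loss = 163 * 0.0167 = 2.722

2.722


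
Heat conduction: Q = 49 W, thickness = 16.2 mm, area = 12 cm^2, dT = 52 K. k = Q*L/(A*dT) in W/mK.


k = 49*16.2/1000/(12/10000*52) = 12.72 W/mK

12.72


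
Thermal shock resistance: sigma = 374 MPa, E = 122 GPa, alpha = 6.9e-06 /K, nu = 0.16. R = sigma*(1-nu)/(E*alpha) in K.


R = 374*(1-0.16)/(122*1000*6.9e-06) = 373 K

373


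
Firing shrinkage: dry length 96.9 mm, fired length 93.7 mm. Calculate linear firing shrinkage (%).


FS = (96.9 - 93.7) / 96.9 * 100 = 3.3%

3.3


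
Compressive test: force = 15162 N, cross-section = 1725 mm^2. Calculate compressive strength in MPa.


CS = 15162 / 1725 = 8.8 MPa

8.8


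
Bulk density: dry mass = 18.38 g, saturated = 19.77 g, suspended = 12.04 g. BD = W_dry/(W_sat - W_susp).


BD = 18.38 / (19.77 - 12.04) = 18.38 / 7.73 = 2.378 g/cm^3

2.378


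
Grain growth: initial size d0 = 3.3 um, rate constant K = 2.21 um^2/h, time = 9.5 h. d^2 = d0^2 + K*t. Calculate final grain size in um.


d^2 = 3.3^2 + 2.21*9.5 = 31.885
d = sqrt(31.885) = 5.65 um

5.65


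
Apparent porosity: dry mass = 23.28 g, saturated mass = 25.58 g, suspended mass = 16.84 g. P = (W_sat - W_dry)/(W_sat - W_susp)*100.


P = (25.58 - 23.28) / (25.58 - 16.84) * 100 = 2.3 / 8.74 * 100 = 26.3%

26.3


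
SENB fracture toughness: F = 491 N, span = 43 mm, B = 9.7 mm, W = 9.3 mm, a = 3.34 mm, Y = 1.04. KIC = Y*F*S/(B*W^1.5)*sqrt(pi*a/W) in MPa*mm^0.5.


KIC = 1.04*491*43/(9.7*9.3^1.5)*sqrt(pi*3.34/9.3) = 84.78

84.78


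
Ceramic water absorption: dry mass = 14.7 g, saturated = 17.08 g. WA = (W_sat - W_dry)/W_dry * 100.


WA = (17.08 - 14.7) / 14.7 * 100 = 16.19%

16.19


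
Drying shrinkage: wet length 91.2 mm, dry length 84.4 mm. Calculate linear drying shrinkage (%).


DS = (91.2 - 84.4) / 91.2 * 100 = 7.46%

7.46


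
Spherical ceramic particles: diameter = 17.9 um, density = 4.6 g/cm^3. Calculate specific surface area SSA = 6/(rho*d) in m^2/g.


SSA = 6 / (4.6 * 17.9) = 0.073 m^2/g

0.073


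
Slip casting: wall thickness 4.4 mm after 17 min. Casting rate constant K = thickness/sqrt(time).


K = 4.4 / sqrt(17) = 4.4 / 4.1231 = 1.067 mm/min^0.5

1.067


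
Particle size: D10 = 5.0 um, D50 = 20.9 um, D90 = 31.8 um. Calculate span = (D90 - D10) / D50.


Span = (31.8 - 5.0) / 20.9 = 26.8 / 20.9 = 1.282

1.282


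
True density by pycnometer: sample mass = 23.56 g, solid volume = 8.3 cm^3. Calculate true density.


TD = 23.56 / 8.3 = 2.839 g/cm^3

2.839


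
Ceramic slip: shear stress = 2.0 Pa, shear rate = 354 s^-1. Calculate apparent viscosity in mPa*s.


eta = tau/gamma * 1000 = 2.0/354 * 1000 = 5.6 mPa*s

5.6


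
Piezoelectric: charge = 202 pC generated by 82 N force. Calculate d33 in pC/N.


d33 = 202 / 82 = 2.5 pC/N

2.5


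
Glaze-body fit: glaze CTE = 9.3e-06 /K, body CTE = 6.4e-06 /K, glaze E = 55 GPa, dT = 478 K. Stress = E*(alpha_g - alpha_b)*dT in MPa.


Stress = 55*1000*(9.3e-06 - 6.4e-06)*478 = 76.2 MPa

76.2


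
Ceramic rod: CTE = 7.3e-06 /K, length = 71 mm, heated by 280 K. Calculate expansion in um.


dL = 7.3e-06 * 71 * 280 * 1000 = 145.124 um

145.124


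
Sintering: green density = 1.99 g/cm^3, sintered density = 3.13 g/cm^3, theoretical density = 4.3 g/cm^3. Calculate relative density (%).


Relative = 3.13 / 4.3 * 100 = 72.8%

72.8


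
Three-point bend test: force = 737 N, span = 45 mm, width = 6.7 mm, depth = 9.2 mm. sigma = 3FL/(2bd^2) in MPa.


sigma = 3*737*45/(2*6.7*9.2^2) = 87.7 MPa

87.7


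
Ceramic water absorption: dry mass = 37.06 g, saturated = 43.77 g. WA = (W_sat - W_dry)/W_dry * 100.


WA = (43.77 - 37.06) / 37.06 * 100 = 18.11%

18.11


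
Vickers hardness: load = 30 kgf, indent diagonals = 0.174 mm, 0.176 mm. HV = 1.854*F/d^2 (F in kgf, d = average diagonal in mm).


d_avg = (0.174+0.176)/2 = 0.175 mm
HV = 1.854*30/0.175^2 = 1816

1816


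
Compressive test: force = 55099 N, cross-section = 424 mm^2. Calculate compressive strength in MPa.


CS = 55099 / 424 = 130.0 MPa

130.0


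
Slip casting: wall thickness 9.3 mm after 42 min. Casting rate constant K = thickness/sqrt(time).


K = 9.3 / sqrt(42) = 9.3 / 6.4807 = 1.435 mm/min^0.5

1.435


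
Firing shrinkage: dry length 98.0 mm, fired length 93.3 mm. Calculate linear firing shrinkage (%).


FS = (98.0 - 93.3) / 98.0 * 100 = 4.8%

4.8


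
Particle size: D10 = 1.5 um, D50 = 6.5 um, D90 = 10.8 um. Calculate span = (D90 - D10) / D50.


Span = (10.8 - 1.5) / 6.5 = 9.3 / 6.5 = 1.431

1.431


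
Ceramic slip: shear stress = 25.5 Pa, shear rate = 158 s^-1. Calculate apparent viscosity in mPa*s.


eta = tau/gamma * 1000 = 25.5/158 * 1000 = 161.4 mPa*s

161.4


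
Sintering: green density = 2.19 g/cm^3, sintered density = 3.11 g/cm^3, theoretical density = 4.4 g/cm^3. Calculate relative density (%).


Relative = 3.11 / 4.4 * 100 = 70.7%

70.7


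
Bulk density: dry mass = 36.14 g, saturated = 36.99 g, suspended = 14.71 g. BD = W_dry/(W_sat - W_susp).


BD = 36.14 / (36.99 - 14.71) = 36.14 / 22.28 = 1.622 g/cm^3

1.622


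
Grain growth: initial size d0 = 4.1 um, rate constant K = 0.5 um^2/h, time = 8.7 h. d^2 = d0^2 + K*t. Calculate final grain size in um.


d^2 = 4.1^2 + 0.5*8.7 = 21.16
d = sqrt(21.16) = 4.6 um

4.6


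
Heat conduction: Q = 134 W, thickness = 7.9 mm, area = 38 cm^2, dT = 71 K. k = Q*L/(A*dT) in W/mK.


k = 134*7.9/1000/(38/10000*71) = 3.92 W/mK

3.92


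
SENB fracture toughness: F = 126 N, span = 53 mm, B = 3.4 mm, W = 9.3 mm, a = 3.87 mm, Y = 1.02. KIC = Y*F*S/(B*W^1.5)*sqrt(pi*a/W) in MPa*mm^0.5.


KIC = 1.02*126*53/(3.4*9.3^1.5)*sqrt(pi*3.87/9.3) = 80.77

80.77


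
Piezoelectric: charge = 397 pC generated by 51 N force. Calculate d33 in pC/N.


d33 = 397 / 51 = 7.8 pC/N

7.8


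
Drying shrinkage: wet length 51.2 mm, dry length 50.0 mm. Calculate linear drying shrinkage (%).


DS = (51.2 - 50.0) / 51.2 * 100 = 2.34%

2.34


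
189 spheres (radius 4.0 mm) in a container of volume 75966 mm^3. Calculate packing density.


V_sphere = 4/3*pi*4.0^3 = 268.0826 mm^3
Total V = 189*268.0826 = 50667.6114 mm^3
PD = 50667.6114 / 75966 = 0.667

0.667


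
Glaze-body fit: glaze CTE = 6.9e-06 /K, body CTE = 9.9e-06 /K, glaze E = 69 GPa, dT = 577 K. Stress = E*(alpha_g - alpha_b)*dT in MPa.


Stress = 69*1000*(6.9e-06 - 9.9e-06)*577 = -119.4 MPa

-119.4


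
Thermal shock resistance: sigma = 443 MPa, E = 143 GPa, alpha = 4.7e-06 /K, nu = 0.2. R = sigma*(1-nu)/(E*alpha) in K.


R = 443*(1-0.2)/(143*1000*4.7e-06) = 527 K

527


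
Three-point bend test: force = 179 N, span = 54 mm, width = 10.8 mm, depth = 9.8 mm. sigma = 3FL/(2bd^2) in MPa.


sigma = 3*179*54/(2*10.8*9.8^2) = 14.0 MPa

14.0


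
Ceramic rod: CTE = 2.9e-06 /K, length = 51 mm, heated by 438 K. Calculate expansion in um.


dL = 2.9e-06 * 51 * 438 * 1000 = 64.78 um

64.78


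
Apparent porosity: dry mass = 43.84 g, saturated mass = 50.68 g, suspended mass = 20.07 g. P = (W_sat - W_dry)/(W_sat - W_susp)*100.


P = (50.68 - 43.84) / (50.68 - 20.07) * 100 = 6.84 / 30.61 * 100 = 22.3%

22.3


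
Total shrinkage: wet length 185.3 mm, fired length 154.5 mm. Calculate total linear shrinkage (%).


TS = (185.3 - 154.5) / 185.3 * 100 = 16.62%

16.62


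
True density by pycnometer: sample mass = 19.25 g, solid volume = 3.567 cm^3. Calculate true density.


TD = 19.25 / 3.567 = 5.397 g/cm^3

5.397


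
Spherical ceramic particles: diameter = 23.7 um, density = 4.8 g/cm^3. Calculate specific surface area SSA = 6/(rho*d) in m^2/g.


SSA = 6 / (4.8 * 23.7) = 0.053 m^2/g

0.053


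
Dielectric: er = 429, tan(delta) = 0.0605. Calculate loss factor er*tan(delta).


Loss = 429 * 0.0605 = 25.955

25.955


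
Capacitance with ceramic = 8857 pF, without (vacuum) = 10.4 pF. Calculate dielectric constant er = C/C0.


er = 8857 / 10.4 = 851.63

851.63


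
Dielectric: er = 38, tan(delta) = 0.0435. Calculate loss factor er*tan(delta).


Loss = 38 * 0.0435 = 1.653

1.653


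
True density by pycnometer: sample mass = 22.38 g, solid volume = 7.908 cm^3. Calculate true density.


TD = 22.38 / 7.908 = 2.83 g/cm^3

2.83


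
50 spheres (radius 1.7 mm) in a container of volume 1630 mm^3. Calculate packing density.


V_sphere = 4/3*pi*1.7^3 = 20.5795 mm^3
Total V = 50*20.5795 = 1028.975 mm^3
PD = 1028.975 / 1630 = 0.631

0.631


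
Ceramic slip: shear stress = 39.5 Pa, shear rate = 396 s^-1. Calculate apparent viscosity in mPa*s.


eta = tau/gamma * 1000 = 39.5/396 * 1000 = 99.7 mPa*s

99.7


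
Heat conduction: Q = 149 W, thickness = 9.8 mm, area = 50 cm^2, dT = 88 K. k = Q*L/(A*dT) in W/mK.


k = 149*9.8/1000/(50/10000*88) = 3.32 W/mK

3.32


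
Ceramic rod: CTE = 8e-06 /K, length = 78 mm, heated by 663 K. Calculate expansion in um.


dL = 8e-06 * 78 * 663 * 1000 = 413.712 um

413.712


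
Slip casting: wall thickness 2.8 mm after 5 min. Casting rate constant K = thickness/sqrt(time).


K = 2.8 / sqrt(5) = 2.8 / 2.2361 = 1.252 mm/min^0.5

1.252


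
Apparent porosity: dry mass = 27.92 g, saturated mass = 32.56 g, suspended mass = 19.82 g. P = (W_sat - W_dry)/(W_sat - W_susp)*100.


P = (32.56 - 27.92) / (32.56 - 19.82) * 100 = 4.64 / 12.74 * 100 = 36.4%

36.4


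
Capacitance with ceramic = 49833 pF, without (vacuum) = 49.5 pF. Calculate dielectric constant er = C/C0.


er = 49833 / 49.5 = 1006.73

1006.73


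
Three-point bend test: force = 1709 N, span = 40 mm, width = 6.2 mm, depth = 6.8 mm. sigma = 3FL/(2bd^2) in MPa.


sigma = 3*1709*40/(2*6.2*6.8^2) = 357.7 MPa

357.7


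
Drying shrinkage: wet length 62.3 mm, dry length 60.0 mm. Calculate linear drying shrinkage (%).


DS = (62.3 - 60.0) / 62.3 * 100 = 3.69%

3.69


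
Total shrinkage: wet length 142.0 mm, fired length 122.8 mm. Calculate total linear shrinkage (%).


TS = (142.0 - 122.8) / 142.0 * 100 = 13.52%

13.52


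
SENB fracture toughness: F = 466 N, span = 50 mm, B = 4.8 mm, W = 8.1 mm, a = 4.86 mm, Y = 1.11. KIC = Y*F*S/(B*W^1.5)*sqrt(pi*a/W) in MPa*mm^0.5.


KIC = 1.11*466*50/(4.8*8.1^1.5)*sqrt(pi*4.86/8.1) = 320.89

320.89


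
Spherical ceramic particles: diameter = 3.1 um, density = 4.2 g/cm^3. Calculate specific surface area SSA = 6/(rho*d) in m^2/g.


SSA = 6 / (4.2 * 3.1) = 0.461 m^2/g

0.461


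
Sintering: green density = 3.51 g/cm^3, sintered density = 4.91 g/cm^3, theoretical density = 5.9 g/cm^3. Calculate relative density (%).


Relative = 4.91 / 5.9 * 100 = 83.2%

83.2


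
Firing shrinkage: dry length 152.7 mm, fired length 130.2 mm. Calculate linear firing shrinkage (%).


FS = (152.7 - 130.2) / 152.7 * 100 = 14.73%

14.73


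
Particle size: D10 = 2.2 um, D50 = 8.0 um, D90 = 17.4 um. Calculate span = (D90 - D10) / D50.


Span = (17.4 - 2.2) / 8.0 = 15.2 / 8.0 = 1.9

1.9


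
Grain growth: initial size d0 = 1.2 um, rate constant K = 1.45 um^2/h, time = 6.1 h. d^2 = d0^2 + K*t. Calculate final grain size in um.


d^2 = 1.2^2 + 1.45*6.1 = 10.285
d = sqrt(10.285) = 3.21 um

3.21


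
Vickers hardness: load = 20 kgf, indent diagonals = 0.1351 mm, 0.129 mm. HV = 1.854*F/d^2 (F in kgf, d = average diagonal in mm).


d_avg = (0.1351+0.129)/2 = 0.13205 mm
HV = 1.854*20/0.13205^2 = 2126

2126


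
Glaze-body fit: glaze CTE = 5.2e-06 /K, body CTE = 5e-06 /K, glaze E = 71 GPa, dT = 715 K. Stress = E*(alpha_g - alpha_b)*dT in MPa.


Stress = 71*1000*(5.2e-06 - 5e-06)*715 = 10.2 MPa

10.2


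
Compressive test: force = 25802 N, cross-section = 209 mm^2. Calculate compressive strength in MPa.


CS = 25802 / 209 = 123.5 MPa

123.5


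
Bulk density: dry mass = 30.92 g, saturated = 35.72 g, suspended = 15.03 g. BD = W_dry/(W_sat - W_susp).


BD = 30.92 / (35.72 - 15.03) = 30.92 / 20.69 = 1.494 g/cm^3

1.494


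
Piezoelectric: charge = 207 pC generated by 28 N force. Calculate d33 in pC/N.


d33 = 207 / 28 = 7.4 pC/N

7.4


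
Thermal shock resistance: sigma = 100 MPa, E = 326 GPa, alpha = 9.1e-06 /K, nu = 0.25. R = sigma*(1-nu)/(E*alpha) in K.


R = 100*(1-0.25)/(326*1000*9.1e-06) = 25 K

25


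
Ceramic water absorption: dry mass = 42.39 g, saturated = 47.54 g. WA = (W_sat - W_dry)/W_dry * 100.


WA = (47.54 - 42.39) / 42.39 * 100 = 12.15%

12.15


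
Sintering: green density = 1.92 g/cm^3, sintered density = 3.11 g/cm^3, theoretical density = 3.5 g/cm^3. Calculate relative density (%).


Relative = 3.11 / 3.5 * 100 = 88.9%

88.9


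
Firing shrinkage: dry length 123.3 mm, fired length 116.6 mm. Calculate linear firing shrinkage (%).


FS = (123.3 - 116.6) / 123.3 * 100 = 5.43%

5.43


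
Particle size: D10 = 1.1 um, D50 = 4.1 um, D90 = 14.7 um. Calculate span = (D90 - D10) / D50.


Span = (14.7 - 1.1) / 4.1 = 13.6 / 4.1 = 3.317

3.317


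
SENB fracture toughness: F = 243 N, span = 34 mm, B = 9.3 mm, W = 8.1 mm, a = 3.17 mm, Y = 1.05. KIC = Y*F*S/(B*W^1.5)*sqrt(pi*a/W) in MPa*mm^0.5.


KIC = 1.05*243*34/(9.3*8.1^1.5)*sqrt(pi*3.17/8.1) = 44.87

44.87


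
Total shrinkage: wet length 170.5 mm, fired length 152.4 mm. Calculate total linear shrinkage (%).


TS = (170.5 - 152.4) / 170.5 * 100 = 10.62%

10.62


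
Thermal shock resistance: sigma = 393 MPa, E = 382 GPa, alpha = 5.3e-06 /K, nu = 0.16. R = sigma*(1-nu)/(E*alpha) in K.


R = 393*(1-0.16)/(382*1000*5.3e-06) = 163 K

163


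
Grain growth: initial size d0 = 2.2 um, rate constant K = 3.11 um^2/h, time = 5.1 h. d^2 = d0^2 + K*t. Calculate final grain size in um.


d^2 = 2.2^2 + 3.11*5.1 = 20.701
d = sqrt(20.701) = 4.55 um

4.55


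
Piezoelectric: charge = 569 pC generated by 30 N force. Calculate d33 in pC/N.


d33 = 569 / 30 = 19.0 pC/N

19.0


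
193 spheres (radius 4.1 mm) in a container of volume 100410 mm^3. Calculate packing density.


V_sphere = 4/3*pi*4.1^3 = 288.6956 mm^3
Total V = 193*288.6956 = 55718.2508 mm^3
PD = 55718.2508 / 100410 = 0.555

0.555


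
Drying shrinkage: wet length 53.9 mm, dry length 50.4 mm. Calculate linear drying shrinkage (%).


DS = (53.9 - 50.4) / 53.9 * 100 = 6.49%

6.49


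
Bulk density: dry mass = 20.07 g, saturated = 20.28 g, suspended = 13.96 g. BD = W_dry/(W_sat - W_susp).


BD = 20.07 / (20.28 - 13.96) = 20.07 / 6.32 = 3.176 g/cm^3

3.176


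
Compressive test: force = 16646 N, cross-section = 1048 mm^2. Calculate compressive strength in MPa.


CS = 16646 / 1048 = 15.9 MPa

15.9


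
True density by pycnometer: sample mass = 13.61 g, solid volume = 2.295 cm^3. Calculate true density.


TD = 13.61 / 2.295 = 5.93 g/cm^3

5.93


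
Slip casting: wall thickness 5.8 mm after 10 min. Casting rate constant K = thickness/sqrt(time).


K = 5.8 / sqrt(10) = 5.8 / 3.1623 = 1.834 mm/min^0.5

1.834


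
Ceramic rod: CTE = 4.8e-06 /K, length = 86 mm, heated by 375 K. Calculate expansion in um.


dL = 4.8e-06 * 86 * 375 * 1000 = 154.8 um

154.8


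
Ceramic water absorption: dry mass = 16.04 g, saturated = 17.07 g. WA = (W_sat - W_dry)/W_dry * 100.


WA = (17.07 - 16.04) / 16.04 * 100 = 6.42%

6.42


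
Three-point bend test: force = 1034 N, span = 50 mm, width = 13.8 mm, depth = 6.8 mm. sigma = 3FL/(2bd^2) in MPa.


sigma = 3*1034*50/(2*13.8*6.8^2) = 121.5 MPa

121.5


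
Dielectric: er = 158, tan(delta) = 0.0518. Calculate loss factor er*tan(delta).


Loss = 158 * 0.0518 = 8.184

8.184


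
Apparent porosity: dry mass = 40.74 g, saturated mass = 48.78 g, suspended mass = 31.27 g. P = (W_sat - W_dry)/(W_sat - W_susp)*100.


P = (48.78 - 40.74) / (48.78 - 31.27) * 100 = 8.04 / 17.51 * 100 = 45.9%

45.9


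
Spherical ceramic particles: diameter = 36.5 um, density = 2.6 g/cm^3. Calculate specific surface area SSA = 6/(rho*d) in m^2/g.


SSA = 6 / (2.6 * 36.5) = 0.063 m^2/g

0.063


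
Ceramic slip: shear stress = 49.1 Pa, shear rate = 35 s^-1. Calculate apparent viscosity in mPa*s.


eta = tau/gamma * 1000 = 49.1/35 * 1000 = 1402.9 mPa*s

1402.9


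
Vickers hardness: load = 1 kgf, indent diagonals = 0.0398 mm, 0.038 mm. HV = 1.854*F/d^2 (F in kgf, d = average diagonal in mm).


d_avg = (0.0398+0.038)/2 = 0.0389 mm
HV = 1.854*1/0.0389^2 = 1225

1225


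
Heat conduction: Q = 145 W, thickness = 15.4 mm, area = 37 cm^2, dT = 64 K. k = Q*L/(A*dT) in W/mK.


k = 145*15.4/1000/(37/10000*64) = 9.43 W/mK

9.43


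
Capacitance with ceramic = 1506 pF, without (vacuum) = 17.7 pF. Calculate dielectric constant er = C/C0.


er = 1506 / 17.7 = 85.08

85.08


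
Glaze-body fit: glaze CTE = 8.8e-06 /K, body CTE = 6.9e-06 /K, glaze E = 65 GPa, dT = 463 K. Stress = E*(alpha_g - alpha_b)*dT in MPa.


Stress = 65*1000*(8.8e-06 - 6.9e-06)*463 = 57.2 MPa

57.2


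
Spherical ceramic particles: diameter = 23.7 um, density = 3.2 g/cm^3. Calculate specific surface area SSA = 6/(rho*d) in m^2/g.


SSA = 6 / (3.2 * 23.7) = 0.079 m^2/g

0.079


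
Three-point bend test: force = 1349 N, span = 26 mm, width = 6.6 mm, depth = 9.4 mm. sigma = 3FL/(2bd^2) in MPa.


sigma = 3*1349*26/(2*6.6*9.4^2) = 90.2 MPa

90.2


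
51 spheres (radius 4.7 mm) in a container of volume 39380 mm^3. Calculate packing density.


V_sphere = 4/3*pi*4.7^3 = 434.8928 mm^3
Total V = 51*434.8928 = 22179.5328 mm^3
PD = 22179.5328 / 39380 = 0.563

0.563


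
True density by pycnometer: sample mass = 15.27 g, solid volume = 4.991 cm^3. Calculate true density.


TD = 15.27 / 4.991 = 3.06 g/cm^3

3.06


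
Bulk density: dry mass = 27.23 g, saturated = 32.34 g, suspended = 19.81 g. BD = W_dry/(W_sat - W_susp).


BD = 27.23 / (32.34 - 19.81) = 27.23 / 12.53 = 2.173 g/cm^3

2.173


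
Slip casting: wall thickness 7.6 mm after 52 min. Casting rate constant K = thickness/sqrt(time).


K = 7.6 / sqrt(52) = 7.6 / 7.2111 = 1.054 mm/min^0.5

1.054


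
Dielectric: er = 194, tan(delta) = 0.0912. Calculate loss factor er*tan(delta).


Loss = 194 * 0.0912 = 17.693

17.693


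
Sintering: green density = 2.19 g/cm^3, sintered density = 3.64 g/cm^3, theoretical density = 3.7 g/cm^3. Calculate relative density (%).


Relative = 3.64 / 3.7 * 100 = 98.4%

98.4


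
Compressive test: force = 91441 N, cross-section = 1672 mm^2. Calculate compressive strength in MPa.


CS = 91441 / 1672 = 54.7 MPa

54.7


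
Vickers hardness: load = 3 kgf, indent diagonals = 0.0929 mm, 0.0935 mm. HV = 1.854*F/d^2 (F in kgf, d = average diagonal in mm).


d_avg = (0.0929+0.0935)/2 = 0.0932 mm
HV = 1.854*3/0.0932^2 = 640

640


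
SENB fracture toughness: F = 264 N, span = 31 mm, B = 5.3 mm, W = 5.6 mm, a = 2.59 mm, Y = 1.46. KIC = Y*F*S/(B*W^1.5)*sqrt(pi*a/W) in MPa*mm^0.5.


KIC = 1.46*264*31/(5.3*5.6^1.5)*sqrt(pi*2.59/5.6) = 205.06

205.06


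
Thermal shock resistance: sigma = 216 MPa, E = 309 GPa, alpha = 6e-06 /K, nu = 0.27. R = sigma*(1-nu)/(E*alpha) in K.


R = 216*(1-0.27)/(309*1000*6e-06) = 85 K

85


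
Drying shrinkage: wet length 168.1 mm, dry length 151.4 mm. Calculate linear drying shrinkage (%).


DS = (168.1 - 151.4) / 168.1 * 100 = 9.93%

9.93


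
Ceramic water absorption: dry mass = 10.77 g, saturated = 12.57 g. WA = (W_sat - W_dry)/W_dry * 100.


WA = (12.57 - 10.77) / 10.77 * 100 = 16.71%

16.71


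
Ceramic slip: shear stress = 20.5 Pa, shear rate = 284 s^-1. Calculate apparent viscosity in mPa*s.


eta = tau/gamma * 1000 = 20.5/284 * 1000 = 72.2 mPa*s

72.2


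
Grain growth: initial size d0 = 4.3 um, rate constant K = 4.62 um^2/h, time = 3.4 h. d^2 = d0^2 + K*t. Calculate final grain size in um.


d^2 = 4.3^2 + 4.62*3.4 = 34.198
d = sqrt(34.198) = 5.85 um

5.85


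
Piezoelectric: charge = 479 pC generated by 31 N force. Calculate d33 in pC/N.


d33 = 479 / 31 = 15.5 pC/N

15.5


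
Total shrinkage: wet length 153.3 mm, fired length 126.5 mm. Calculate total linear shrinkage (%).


TS = (153.3 - 126.5) / 153.3 * 100 = 17.48%

17.48


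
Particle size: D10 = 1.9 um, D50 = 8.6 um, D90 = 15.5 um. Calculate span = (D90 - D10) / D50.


Span = (15.5 - 1.9) / 8.6 = 13.6 / 8.6 = 1.581

1.581


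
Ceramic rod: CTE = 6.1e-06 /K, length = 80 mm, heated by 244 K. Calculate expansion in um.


dL = 6.1e-06 * 80 * 244 * 1000 = 119.072 um

119.072


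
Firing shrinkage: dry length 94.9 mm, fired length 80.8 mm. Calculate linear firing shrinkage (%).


FS = (94.9 - 80.8) / 94.9 * 100 = 14.86%

14.86


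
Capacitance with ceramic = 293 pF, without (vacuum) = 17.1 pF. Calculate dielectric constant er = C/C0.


er = 293 / 17.1 = 17.13

17.13


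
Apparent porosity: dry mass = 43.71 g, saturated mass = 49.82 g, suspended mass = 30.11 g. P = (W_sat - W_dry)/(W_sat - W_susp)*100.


P = (49.82 - 43.71) / (49.82 - 30.11) * 100 = 6.11 / 19.71 * 100 = 31.0%

31.0


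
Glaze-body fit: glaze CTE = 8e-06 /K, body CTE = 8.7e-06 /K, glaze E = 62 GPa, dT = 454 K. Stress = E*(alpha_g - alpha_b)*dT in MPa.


Stress = 62*1000*(8e-06 - 8.7e-06)*454 = -19.7 MPa

-19.7


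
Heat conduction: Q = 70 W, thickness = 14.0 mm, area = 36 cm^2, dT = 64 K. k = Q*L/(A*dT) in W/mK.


k = 70*14.0/1000/(36/10000*64) = 4.25 W/mK

4.25


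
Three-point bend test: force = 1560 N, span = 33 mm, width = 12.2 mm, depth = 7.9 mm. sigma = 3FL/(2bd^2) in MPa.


sigma = 3*1560*33/(2*12.2*7.9^2) = 101.4 MPa

101.4


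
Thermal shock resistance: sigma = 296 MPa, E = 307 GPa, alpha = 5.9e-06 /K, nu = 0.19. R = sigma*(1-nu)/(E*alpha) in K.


R = 296*(1-0.19)/(307*1000*5.9e-06) = 132 K

132


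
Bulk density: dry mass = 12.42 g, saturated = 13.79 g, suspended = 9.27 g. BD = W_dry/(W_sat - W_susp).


BD = 12.42 / (13.79 - 9.27) = 12.42 / 4.52 = 2.748 g/cm^3

2.748


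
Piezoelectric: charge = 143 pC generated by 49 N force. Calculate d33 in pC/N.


d33 = 143 / 49 = 2.9 pC/N

2.9


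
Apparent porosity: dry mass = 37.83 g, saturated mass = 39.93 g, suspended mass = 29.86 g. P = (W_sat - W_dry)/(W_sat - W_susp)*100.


P = (39.93 - 37.83) / (39.93 - 29.86) * 100 = 2.1 / 10.07 * 100 = 20.9%

20.9


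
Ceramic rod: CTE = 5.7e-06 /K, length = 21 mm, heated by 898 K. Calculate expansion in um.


dL = 5.7e-06 * 21 * 898 * 1000 = 107.491 um

107.491


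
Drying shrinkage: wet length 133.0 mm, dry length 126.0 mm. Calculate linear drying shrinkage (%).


DS = (133.0 - 126.0) / 133.0 * 100 = 5.26%

5.26


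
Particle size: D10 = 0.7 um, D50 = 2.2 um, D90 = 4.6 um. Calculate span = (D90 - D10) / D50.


Span = (4.6 - 0.7) / 2.2 = 3.9 / 2.2 = 1.773

1.773


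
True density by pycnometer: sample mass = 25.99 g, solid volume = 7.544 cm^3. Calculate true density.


TD = 25.99 / 7.544 = 3.445 g/cm^3

3.445


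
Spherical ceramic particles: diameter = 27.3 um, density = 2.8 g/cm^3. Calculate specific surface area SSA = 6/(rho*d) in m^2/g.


SSA = 6 / (2.8 * 27.3) = 0.078 m^2/g

0.078


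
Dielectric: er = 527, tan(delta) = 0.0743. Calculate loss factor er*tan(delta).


Loss = 527 * 0.0743 = 39.156

39.156


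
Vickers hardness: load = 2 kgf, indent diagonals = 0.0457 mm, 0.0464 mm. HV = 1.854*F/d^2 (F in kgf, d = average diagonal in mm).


d_avg = (0.0457+0.0464)/2 = 0.04605 mm
HV = 1.854*2/0.04605^2 = 1749

1749


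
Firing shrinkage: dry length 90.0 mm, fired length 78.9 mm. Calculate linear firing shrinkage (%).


FS = (90.0 - 78.9) / 90.0 * 100 = 12.33%

12.33


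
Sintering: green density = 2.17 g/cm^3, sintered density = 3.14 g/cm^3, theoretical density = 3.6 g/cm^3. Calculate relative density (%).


Relative = 3.14 / 3.6 * 100 = 87.2%

87.2


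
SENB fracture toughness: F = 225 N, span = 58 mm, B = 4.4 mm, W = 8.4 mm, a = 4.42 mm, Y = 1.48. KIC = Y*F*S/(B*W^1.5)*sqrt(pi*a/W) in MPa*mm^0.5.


KIC = 1.48*225*58/(4.4*8.4^1.5)*sqrt(pi*4.42/8.4) = 231.82

231.82


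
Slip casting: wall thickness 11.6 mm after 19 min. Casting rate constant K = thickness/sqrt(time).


K = 11.6 / sqrt(19) = 11.6 / 4.3589 = 2.661 mm/min^0.5

2.661


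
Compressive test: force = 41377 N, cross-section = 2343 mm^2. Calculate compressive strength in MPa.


CS = 41377 / 2343 = 17.7 MPa

17.7


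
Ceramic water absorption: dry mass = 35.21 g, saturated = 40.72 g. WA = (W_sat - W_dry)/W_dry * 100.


WA = (40.72 - 35.21) / 35.21 * 100 = 15.65%

15.65


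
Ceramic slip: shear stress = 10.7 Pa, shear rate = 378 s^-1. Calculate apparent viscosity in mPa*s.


eta = tau/gamma * 1000 = 10.7/378 * 1000 = 28.3 mPa*s

28.3


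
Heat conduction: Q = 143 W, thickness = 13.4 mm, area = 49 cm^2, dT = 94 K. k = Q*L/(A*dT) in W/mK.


k = 143*13.4/1000/(49/10000*94) = 4.16 W/mK

4.16


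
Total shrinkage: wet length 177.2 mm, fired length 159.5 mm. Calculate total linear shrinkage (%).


TS = (177.2 - 159.5) / 177.2 * 100 = 9.99%

9.99


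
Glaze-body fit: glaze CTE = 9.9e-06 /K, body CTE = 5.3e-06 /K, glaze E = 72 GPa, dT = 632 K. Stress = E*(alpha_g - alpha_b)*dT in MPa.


Stress = 72*1000*(9.9e-06 - 5.3e-06)*632 = 209.3 MPa

209.3


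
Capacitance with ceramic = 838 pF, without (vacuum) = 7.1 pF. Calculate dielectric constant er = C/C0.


er = 838 / 7.1 = 118.03

118.03


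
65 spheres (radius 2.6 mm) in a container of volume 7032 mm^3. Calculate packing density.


V_sphere = 4/3*pi*2.6^3 = 73.6222 mm^3
Total V = 65*73.6222 = 4785.443 mm^3
PD = 4785.443 / 7032 = 0.681

0.681
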